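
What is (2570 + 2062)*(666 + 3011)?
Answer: 17031864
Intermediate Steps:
(2570 + 2062)*(666 + 3011) = 4632*3677 = 17031864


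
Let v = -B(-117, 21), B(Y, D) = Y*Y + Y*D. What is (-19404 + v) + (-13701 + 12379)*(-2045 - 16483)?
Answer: 24463380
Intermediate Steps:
B(Y, D) = Y² + D*Y
v = -11232 (v = -(-117)*(21 - 117) = -(-117)*(-96) = -1*11232 = -11232)
(-19404 + v) + (-13701 + 12379)*(-2045 - 16483) = (-19404 - 11232) + (-13701 + 12379)*(-2045 - 16483) = -30636 - 1322*(-18528) = -30636 + 24494016 = 24463380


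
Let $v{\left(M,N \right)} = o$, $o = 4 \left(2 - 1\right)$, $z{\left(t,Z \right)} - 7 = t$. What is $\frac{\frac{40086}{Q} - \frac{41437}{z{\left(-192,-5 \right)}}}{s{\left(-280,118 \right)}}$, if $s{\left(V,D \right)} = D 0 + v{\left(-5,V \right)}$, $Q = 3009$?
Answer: $\frac{2590193}{43660} \approx 59.326$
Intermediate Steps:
$z{\left(t,Z \right)} = 7 + t$
$o = 4$ ($o = 4 \cdot 1 = 4$)
$v{\left(M,N \right)} = 4$
$s{\left(V,D \right)} = 4$ ($s{\left(V,D \right)} = D 0 + 4 = 0 + 4 = 4$)
$\frac{\frac{40086}{Q} - \frac{41437}{z{\left(-192,-5 \right)}}}{s{\left(-280,118 \right)}} = \frac{\frac{40086}{3009} - \frac{41437}{7 - 192}}{4} = \left(40086 \cdot \frac{1}{3009} - \frac{41437}{-185}\right) \frac{1}{4} = \left(\frac{786}{59} - - \frac{41437}{185}\right) \frac{1}{4} = \left(\frac{786}{59} + \frac{41437}{185}\right) \frac{1}{4} = \frac{2590193}{10915} \cdot \frac{1}{4} = \frac{2590193}{43660}$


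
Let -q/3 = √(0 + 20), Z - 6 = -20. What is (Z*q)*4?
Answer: 336*√5 ≈ 751.32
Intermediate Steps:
Z = -14 (Z = 6 - 20 = -14)
q = -6*√5 (q = -3*√(0 + 20) = -6*√5 ≈ -13.416)
(Z*q)*4 = -(-84)*√5*4 = (84*√5)*4 = 336*√5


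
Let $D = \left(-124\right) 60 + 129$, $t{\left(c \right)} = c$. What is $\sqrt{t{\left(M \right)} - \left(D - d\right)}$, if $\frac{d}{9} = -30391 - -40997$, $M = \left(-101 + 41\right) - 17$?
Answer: $4 \sqrt{6418} \approx 320.45$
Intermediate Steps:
$M = -77$ ($M = -60 - 17 = -77$)
$D = -7311$ ($D = -7440 + 129 = -7311$)
$d = 95454$ ($d = 9 \left(-30391 - -40997\right) = 9 \left(-30391 + 40997\right) = 9 \cdot 10606 = 95454$)
$\sqrt{t{\left(M \right)} - \left(D - d\right)} = \sqrt{-77 + \left(95454 - -7311\right)} = \sqrt{-77 + \left(95454 + 7311\right)} = \sqrt{-77 + 102765} = \sqrt{102688} = 4 \sqrt{6418}$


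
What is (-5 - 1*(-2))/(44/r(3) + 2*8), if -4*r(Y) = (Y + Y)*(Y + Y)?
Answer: -27/100 ≈ -0.27000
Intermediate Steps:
r(Y) = -Y² (r(Y) = -(Y + Y)*(Y + Y)/4 = -2*Y*2*Y/4 = -Y²)
(-5 - 1*(-2))/(44/r(3) + 2*8) = (-5 - 1*(-2))/(44/((-1*3²)) + 2*8) = (-5 + 2)/(44/((-1*9)) + 16) = -3/(44/(-9) + 16) = -3/(44*(-⅑) + 16) = -3/(-44/9 + 16) = -3/100/9 = -3*9/100 = -27/100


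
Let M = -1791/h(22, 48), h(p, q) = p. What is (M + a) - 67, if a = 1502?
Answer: 29779/22 ≈ 1353.6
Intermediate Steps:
M = -1791/22 ≈ -81.409
(M + a) - 67 = (-1791/22 + 1502) - 67 = 31253/22 - 67 = 29779/22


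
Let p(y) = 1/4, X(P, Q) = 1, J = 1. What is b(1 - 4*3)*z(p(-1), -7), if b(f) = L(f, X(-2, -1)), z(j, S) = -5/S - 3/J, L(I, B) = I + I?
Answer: 352/7 ≈ 50.286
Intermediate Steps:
p(y) = 1/4
L(I, B) = 2*I
z(j, S) = -3 - 5/S (z(j, S) = -5/S - 3/1 = -5/S - 3*1 = -5/S - 3 = -3 - 5/S)
b(f) = 2*f
b(1 - 4*3)*z(p(-1), -7) = (2*(1 - 4*3))*(-3 - 5/(-7)) = (2*(1 - 12))*(-3 - 5*(-1/7)) = (2*(-11))*(-3 + 5/7) = -22*(-16/7) = 352/7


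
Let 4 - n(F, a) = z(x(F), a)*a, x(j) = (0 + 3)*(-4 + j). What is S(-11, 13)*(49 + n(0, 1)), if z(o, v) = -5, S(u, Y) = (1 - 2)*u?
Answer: 638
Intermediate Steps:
S(u, Y) = -u
x(j) = -12 + 3*j (x(j) = 3*(-4 + j) = -12 + 3*j)
n(F, a) = 4 + 5*a (n(F, a) = 4 - (-5)*a = 4 + 5*a)
S(-11, 13)*(49 + n(0, 1)) = (-1*(-11))*(49 + (4 + 5*1)) = 11*(49 + (4 + 5)) = 11*(49 + 9) = 11*58 = 638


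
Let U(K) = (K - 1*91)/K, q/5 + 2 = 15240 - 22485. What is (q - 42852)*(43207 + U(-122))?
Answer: -416904510629/122 ≈ -3.4173e+9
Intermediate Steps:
q = -36235 (q = -10 + 5*(15240 - 22485) = -10 + 5*(-7245) = -10 - 36225 = -36235)
U(K) = (-91 + K)/K (U(K) = (K - 91)/K = (-91 + K)/K)
(q - 42852)*(43207 + U(-122)) = (-36235 - 42852)*(43207 + (-91 - 122)/(-122)) = -79087*(43207 - 1/122*(-213)) = -79087*(43207 + 213/122) = -79087*5271467/122 = -416904510629/122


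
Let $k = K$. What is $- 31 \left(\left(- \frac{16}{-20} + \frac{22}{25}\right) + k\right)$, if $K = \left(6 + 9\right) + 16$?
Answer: $- \frac{25327}{25} \approx -1013.1$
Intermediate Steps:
$K = 31$ ($K = 15 + 16 = 31$)
$k = 31$
$- 31 \left(\left(- \frac{16}{-20} + \frac{22}{25}\right) + k\right) = - 31 \left(\left(- \frac{16}{-20} + \frac{22}{25}\right) + 31\right) = - 31 \left(\left(\left(-16\right) \left(- \frac{1}{20}\right) + 22 \cdot \frac{1}{25}\right) + 31\right) = - 31 \left(\left(\frac{4}{5} + \frac{22}{25}\right) + 31\right) = - 31 \left(\frac{42}{25} + 31\right) = \left(-31\right) \frac{817}{25} = - \frac{25327}{25}$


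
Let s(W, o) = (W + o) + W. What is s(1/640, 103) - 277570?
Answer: -88789439/320 ≈ -2.7747e+5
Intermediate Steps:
s(W, o) = o + 2*W
s(1/640, 103) - 277570 = (103 + 2/640) - 277570 = (103 + 2*(1/640)) - 277570 = (103 + 1/320) - 277570 = 32961/320 - 277570 = -88789439/320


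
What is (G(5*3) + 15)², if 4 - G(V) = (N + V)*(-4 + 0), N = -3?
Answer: 4489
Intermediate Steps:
G(V) = -8 + 4*V (G(V) = 4 - (-3 + V)*(-4 + 0) = 4 - (-3 + V)*(-4) = 4 - (12 - 4*V) = 4 + (-12 + 4*V) = -8 + 4*V)
(G(5*3) + 15)² = ((-8 + 4*(5*3)) + 15)² = ((-8 + 4*15) + 15)² = ((-8 + 60) + 15)² = (52 + 15)² = 67² = 4489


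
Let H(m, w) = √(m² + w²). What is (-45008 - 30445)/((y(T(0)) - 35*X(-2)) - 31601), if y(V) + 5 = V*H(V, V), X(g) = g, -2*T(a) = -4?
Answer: 148717863/62157454 + 75453*√2/248629816 ≈ 2.3930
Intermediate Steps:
T(a) = 2 (T(a) = -½*(-4) = 2)
y(V) = -5 + V*√2*√(V²) (y(V) = -5 + V*√(V² + V²) = -5 + V*√(2*V²) = -5 + V*(√2*√(V²)) = -5 + V*√2*√(V²))
(-45008 - 30445)/((y(T(0)) - 35*X(-2)) - 31601) = (-45008 - 30445)/(((-5 + 2*√2*√(2²)) - 35*(-2)) - 31601) = -75453/(((-5 + 2*√2*√4) + 70) - 31601) = -75453/(((-5 + 2*√2*2) + 70) - 31601) = -75453/(((-5 + 4*√2) + 70) - 31601) = -75453/((65 + 4*√2) - 31601) = -75453/(-31536 + 4*√2)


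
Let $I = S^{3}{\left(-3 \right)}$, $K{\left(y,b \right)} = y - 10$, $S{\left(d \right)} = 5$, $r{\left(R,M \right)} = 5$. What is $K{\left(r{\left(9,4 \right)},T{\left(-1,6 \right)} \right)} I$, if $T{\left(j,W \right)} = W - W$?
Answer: $-625$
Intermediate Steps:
$T{\left(j,W \right)} = 0$
$K{\left(y,b \right)} = -10 + y$ ($K{\left(y,b \right)} = y - 10 = -10 + y$)
$I = 125$ ($I = 5^{3} = 125$)
$K{\left(r{\left(9,4 \right)},T{\left(-1,6 \right)} \right)} I = \left(-10 + 5\right) 125 = \left(-5\right) 125 = -625$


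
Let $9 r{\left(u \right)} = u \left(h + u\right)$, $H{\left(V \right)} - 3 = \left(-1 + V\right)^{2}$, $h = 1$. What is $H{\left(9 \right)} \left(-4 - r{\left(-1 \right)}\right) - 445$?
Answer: $-713$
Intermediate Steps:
$H{\left(V \right)} = 3 + \left(-1 + V\right)^{2}$
$r{\left(u \right)} = \frac{u \left(1 + u\right)}{9}$
$H{\left(9 \right)} \left(-4 - r{\left(-1 \right)}\right) - 445 = \left(3 + \left(-1 + 9\right)^{2}\right) \left(-4 - \frac{1}{9} \left(-1\right) \left(1 - 1\right)\right) - 445 = \left(3 + 8^{2}\right) \left(-4 - \frac{1}{9} \left(-1\right) 0\right) - 445 = \left(3 + 64\right) \left(-4 - 0\right) - 445 = 67 \left(-4 + 0\right) - 445 = 67 \left(-4\right) - 445 = -268 - 445 = -713$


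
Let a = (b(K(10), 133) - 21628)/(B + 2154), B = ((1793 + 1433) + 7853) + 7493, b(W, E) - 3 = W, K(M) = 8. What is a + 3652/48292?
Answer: -242059203/250224998 ≈ -0.96737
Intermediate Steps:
b(W, E) = 3 + W
B = 18572 (B = (3226 + 7853) + 7493 = 11079 + 7493 = 18572)
a = -21617/20726 (a = ((3 + 8) - 21628)/(18572 + 2154) = (11 - 21628)/20726 = -21617*1/20726 = -21617/20726 ≈ -1.0430)
a + 3652/48292 = -21617/20726 + 3652/48292 = -21617/20726 + 3652*(1/48292) = -21617/20726 + 913/12073 = -242059203/250224998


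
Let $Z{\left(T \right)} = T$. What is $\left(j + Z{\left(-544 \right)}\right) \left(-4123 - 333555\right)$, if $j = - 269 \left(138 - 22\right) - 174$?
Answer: $10779357116$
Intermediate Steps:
$j = -31378$ ($j = \left(-269\right) 116 - 174 = -31204 - 174 = -31378$)
$\left(j + Z{\left(-544 \right)}\right) \left(-4123 - 333555\right) = \left(-31378 - 544\right) \left(-4123 - 333555\right) = - 31922 \left(-4123 - 333555\right) = \left(-31922\right) \left(-337678\right) = 10779357116$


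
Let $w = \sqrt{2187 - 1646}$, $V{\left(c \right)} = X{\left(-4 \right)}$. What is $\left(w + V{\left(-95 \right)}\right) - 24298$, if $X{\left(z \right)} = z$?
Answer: $-24302 + \sqrt{541} \approx -24279.0$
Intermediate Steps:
$V{\left(c \right)} = -4$
$w = \sqrt{541} \approx 23.259$
$\left(w + V{\left(-95 \right)}\right) - 24298 = \left(\sqrt{541} - 4\right) - 24298 = \left(-4 + \sqrt{541}\right) - 24298 = -24302 + \sqrt{541}$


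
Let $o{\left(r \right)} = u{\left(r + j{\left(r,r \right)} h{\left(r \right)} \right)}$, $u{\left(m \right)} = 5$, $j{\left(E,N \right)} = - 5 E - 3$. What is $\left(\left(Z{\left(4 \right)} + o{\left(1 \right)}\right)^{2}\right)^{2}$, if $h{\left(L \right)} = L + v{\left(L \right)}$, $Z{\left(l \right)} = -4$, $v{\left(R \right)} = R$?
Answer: $1$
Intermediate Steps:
$j{\left(E,N \right)} = -3 - 5 E$
$h{\left(L \right)} = 2 L$ ($h{\left(L \right)} = L + L = 2 L$)
$o{\left(r \right)} = 5$
$\left(\left(Z{\left(4 \right)} + o{\left(1 \right)}\right)^{2}\right)^{2} = \left(\left(-4 + 5\right)^{2}\right)^{2} = \left(1^{2}\right)^{2} = 1^{2} = 1$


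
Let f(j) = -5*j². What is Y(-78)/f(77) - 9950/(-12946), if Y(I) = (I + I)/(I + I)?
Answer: 147477402/191892085 ≈ 0.76854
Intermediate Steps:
Y(I) = 1 (Y(I) = (2*I)/((2*I)) = (2*I)*(1/(2*I)) = 1)
Y(-78)/f(77) - 9950/(-12946) = 1/(-5*77²) - 9950/(-12946) = 1/(-5*5929) - 9950*(-1/12946) = 1/(-29645) + 4975/6473 = 1*(-1/29645) + 4975/6473 = -1/29645 + 4975/6473 = 147477402/191892085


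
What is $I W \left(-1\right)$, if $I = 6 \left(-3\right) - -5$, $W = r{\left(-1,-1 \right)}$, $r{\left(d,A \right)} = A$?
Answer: $-13$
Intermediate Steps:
$W = -1$
$I = -13$ ($I = -18 + 5 = -13$)
$I W \left(-1\right) = \left(-13\right) \left(-1\right) \left(-1\right) = 13 \left(-1\right) = -13$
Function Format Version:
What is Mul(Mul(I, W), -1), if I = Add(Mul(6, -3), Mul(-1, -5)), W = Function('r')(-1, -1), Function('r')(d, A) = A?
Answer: -13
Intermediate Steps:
W = -1
I = -13 (I = Add(-18, 5) = -13)
Mul(Mul(I, W), -1) = Mul(Mul(-13, -1), -1) = Mul(13, -1) = -13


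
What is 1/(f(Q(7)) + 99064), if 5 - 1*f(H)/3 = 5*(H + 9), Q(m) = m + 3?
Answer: 1/98794 ≈ 1.0122e-5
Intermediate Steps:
Q(m) = 3 + m
f(H) = -120 - 15*H (f(H) = 15 - 15*(H + 9) = 15 - 15*(9 + H) = 15 - 3*(45 + 5*H) = 15 + (-135 - 15*H) = -120 - 15*H)
1/(f(Q(7)) + 99064) = 1/((-120 - 15*(3 + 7)) + 99064) = 1/((-120 - 15*10) + 99064) = 1/((-120 - 150) + 99064) = 1/(-270 + 99064) = 1/98794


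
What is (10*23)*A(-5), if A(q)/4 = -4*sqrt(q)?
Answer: -3680*I*sqrt(5) ≈ -8228.7*I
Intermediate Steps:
A(q) = -16*sqrt(q) (A(q) = 4*(-4*sqrt(q)) = -16*sqrt(q))
(10*23)*A(-5) = (10*23)*(-16*I*sqrt(5)) = 230*(-16*I*sqrt(5)) = -3680*I*sqrt(5)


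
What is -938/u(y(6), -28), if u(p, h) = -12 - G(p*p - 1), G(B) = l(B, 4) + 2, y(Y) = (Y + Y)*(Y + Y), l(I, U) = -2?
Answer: 469/6 ≈ 78.167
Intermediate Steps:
y(Y) = 4*Y² (y(Y) = (2*Y)*(2*Y) = 4*Y²)
G(B) = 0 (G(B) = -2 + 2 = 0)
u(p, h) = -12 (u(p, h) = -12 - 1*0 = -12 + 0 = -12)
-938/u(y(6), -28) = -938/(-12) = -938*(-1/12) = 469/6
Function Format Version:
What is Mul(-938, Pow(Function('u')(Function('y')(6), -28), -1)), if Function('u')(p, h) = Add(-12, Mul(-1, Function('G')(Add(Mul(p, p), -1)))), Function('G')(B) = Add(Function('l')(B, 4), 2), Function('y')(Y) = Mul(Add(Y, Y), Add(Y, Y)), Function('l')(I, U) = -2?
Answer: Rational(469, 6) ≈ 78.167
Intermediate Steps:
Function('y')(Y) = Mul(4, Pow(Y, 2)) (Function('y')(Y) = Mul(Mul(2, Y), Mul(2, Y)) = Mul(4, Pow(Y, 2)))
Function('G')(B) = 0 (Function('G')(B) = Add(-2, 2) = 0)
Function('u')(p, h) = -12 (Function('u')(p, h) = Add(-12, Mul(-1, 0)) = Add(-12, 0) = -12)
Mul(-938, Pow(Function('u')(Function('y')(6), -28), -1)) = Mul(-938, Pow(-12, -1)) = Mul(-938, Rational(-1, 12)) = Rational(469, 6)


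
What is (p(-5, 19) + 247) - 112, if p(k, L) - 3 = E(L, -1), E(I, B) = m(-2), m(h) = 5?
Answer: 143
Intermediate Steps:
E(I, B) = 5
p(k, L) = 8 (p(k, L) = 3 + 5 = 8)
(p(-5, 19) + 247) - 112 = (8 + 247) - 112 = 255 - 112 = 143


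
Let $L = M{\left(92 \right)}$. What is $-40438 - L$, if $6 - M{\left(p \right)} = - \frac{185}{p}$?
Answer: $- \frac{3721033}{92} \approx -40446.0$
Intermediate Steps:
$M{\left(p \right)} = 6 + \frac{185}{p}$ ($M{\left(p \right)} = 6 - - \frac{185}{p} = 6 + \frac{185}{p}$)
$L = \frac{737}{92}$ ($L = 6 + \frac{185}{92} = \frac{737}{92} \approx 8.0109$)
$-40438 - L = -40438 - \frac{737}{92} = - \frac{3721033}{92}$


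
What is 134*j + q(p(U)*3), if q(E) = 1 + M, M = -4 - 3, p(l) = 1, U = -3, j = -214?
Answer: -28682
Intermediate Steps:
M = -7
q(E) = -6 (q(E) = 1 - 7 = -6)
134*j + q(p(U)*3) = 134*(-214) - 6 = -28676 - 6 = -28682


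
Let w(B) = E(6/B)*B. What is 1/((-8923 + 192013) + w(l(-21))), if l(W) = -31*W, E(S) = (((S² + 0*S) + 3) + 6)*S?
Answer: 47089/8624067840 ≈ 5.4602e-6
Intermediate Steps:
E(S) = S*(9 + S²) (E(S) = (((S² + 0) + 3) + 6)*S = ((S² + 3) + 6)*S = ((3 + S²) + 6)*S = (9 + S²)*S = S*(9 + S²))
w(B) = 54 + 216/B² (w(B) = ((6/B)*(9 + (6/B)²))*B = ((6/B)*(9 + 36/B²))*B = (6*(9 + 36/B²)/B)*B = 54 + 216/B²)
1/((-8923 + 192013) + w(l(-21))) = 1/((-8923 + 192013) + (54 + 216/(-31*(-21))²)) = 1/(183090 + (54 + 216/651²)) = 1/(183090 + (54 + 216*(1/423801))) = 1/(183090 + (54 + 24/47089)) = 1/(183090 + 2542830/47089) = 1/(8624067840/47089) = 47089/8624067840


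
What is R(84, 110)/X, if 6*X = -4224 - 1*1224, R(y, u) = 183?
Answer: -183/908 ≈ -0.20154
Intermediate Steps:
X = -908 (X = (-4224 - 1*1224)/6 = (-4224 - 1224)/6 = (⅙)*(-5448) = -908)
R(84, 110)/X = 183/(-908) = 183*(-1/908) = -183/908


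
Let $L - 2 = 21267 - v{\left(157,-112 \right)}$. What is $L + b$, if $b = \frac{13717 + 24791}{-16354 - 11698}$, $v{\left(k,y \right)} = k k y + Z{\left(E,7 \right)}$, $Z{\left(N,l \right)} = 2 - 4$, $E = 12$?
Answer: $\frac{19509868840}{7013} \approx 2.782 \cdot 10^{6}$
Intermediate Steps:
$Z{\left(N,l \right)} = -2$
$v{\left(k,y \right)} = -2 + y k^{2}$ ($v{\left(k,y \right)} = k k y - 2 = k^{2} y - 2 = y k^{2} - 2 = -2 + y k^{2}$)
$b = - \frac{9627}{7013}$ ($b = \frac{38508}{-28052} = 38508 \left(- \frac{1}{28052}\right) = - \frac{9627}{7013} \approx -1.3727$)
$L = 2781959$ ($L = 2 + \left(21267 - \left(-2 - 112 \cdot 157^{2}\right)\right) = 2 + \left(21267 - \left(-2 - 2760688\right)\right) = 2 + \left(21267 - -2760690\right) = 2 + \left(21267 + 2760690\right) = 2 + 2781957 = 2781959$)
$L + b = 2781959 - \frac{9627}{7013} = \frac{19509868840}{7013}$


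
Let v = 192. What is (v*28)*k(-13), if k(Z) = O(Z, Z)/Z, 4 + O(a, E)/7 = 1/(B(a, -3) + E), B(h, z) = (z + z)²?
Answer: 263424/23 ≈ 11453.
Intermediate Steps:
B(h, z) = 4*z² (B(h, z) = (2*z)² = 4*z²)
O(a, E) = -28 + 7/(36 + E) (O(a, E) = -28 + 7/(4*(-3)² + E) = -28 + 7/(4*9 + E) = -28 + 7/(36 + E))
k(Z) = 7*(-143 - 4*Z)/(Z*(36 + Z)) (k(Z) = (7*(-143 - 4*Z)/(36 + Z))/Z = 7*(-143 - 4*Z)/(Z*(36 + Z)))
(v*28)*k(-13) = (192*28)*(7*(-143 - 4*(-13))/(-13*(36 - 13))) = 5376*(7*(-1/13)*(-143 + 52)/23) = 5376*(7*(-1/13)*(1/23)*(-91)) = 5376*(49/23) = 263424/23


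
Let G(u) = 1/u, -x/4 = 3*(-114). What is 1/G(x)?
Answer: 1368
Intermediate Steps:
x = 1368 (x = -12*(-114) = -4*(-342) = 1368)
1/G(x) = 1/(1/1368) = 1368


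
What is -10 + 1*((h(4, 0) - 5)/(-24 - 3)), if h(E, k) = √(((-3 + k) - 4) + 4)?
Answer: -265/27 - I*√3/27 ≈ -9.8148 - 0.06415*I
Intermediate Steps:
h(E, k) = √(-3 + k) (h(E, k) = √((-7 + k) + 4) = √(-3 + k))
-10 + 1*((h(4, 0) - 5)/(-24 - 3)) = -10 + 1*((√(-3 + 0) - 5)/(-24 - 3)) = -10 + 1*((√(-3) - 5)/(-27)) = -10 + 1*((I*√3 - 5)*(-1/27)) = -10 + 1*((-5 + I*√3)*(-1/27)) = -10 + 1*(5/27 - I*√3/27) = -10 + (5/27 - I*√3/27) = -265/27 - I*√3/27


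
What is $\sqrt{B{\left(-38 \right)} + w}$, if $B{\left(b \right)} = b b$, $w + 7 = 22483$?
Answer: $4 \sqrt{1495} \approx 154.66$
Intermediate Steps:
$w = 22476$ ($w = -7 + 22483 = 22476$)
$B{\left(b \right)} = b^{2}$
$\sqrt{B{\left(-38 \right)} + w} = \sqrt{\left(-38\right)^{2} + 22476} = \sqrt{1444 + 22476} = \sqrt{23920} = 4 \sqrt{1495}$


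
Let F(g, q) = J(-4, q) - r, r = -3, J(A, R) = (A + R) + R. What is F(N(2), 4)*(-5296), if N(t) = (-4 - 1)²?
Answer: -37072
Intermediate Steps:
J(A, R) = A + 2*R
N(t) = 25 (N(t) = (-5)² = 25)
F(g, q) = -1 + 2*q (F(g, q) = (-4 + 2*q) - 1*(-3) = (-4 + 2*q) + 3 = -1 + 2*q)
F(N(2), 4)*(-5296) = (-1 + 2*4)*(-5296) = (-1 + 8)*(-5296) = 7*(-5296) = -37072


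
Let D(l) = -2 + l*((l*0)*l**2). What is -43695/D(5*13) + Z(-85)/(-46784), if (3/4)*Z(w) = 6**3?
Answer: 15970518/731 ≈ 21848.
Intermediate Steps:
D(l) = -2 (D(l) = -2 + l*(0*l**2) = -2 + l*0 = -2 + 0 = -2)
Z(w) = 288 (Z(w) = (4/3)*6**3 = (4/3)*216 = 288)
-43695/D(5*13) + Z(-85)/(-46784) = -43695/(-2) + 288/(-46784) = -43695*(-1/2) + 288*(-1/46784) = 43695/2 - 9/1462 = 15970518/731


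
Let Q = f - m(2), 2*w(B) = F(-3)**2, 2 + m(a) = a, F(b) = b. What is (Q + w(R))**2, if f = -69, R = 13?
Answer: 16641/4 ≈ 4160.3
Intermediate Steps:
m(a) = -2 + a
w(B) = 9/2 (w(B) = (1/2)*(-3)**2 = (1/2)*9 = 9/2)
Q = -69 (Q = -69 - (-2 + 2) = -69 - 1*0 = -69 + 0 = -69)
(Q + w(R))**2 = (-69 + 9/2)**2 = (-129/2)**2 = 16641/4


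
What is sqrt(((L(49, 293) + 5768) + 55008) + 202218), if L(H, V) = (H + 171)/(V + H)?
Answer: 2*sqrt(213617399)/57 ≈ 512.83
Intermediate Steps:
L(H, V) = (171 + H)/(H + V)
sqrt(((L(49, 293) + 5768) + 55008) + 202218) = sqrt((((171 + 49)/(49 + 293) + 5768) + 55008) + 202218) = sqrt(((220/342 + 5768) + 55008) + 202218) = sqrt((((1/342)*220 + 5768) + 55008) + 202218) = sqrt(((110/171 + 5768) + 55008) + 202218) = sqrt((986438/171 + 55008) + 202218) = sqrt(10392806/171 + 202218) = sqrt(44972084/171) = 2*sqrt(213617399)/57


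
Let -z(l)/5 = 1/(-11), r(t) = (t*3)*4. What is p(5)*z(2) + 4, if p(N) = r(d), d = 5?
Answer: 344/11 ≈ 31.273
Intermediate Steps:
r(t) = 12*t (r(t) = (3*t)*4 = 12*t)
p(N) = 60 (p(N) = 12*5 = 60)
z(l) = 5/11 (z(l) = -5/(-11) = -5*(-1)/11 = -5*(-1/11) = 5/11)
p(5)*z(2) + 4 = 60*(5/11) + 4 = 300/11 + 4 = 344/11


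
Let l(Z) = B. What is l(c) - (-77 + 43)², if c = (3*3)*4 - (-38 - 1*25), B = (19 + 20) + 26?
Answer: -1091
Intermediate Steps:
B = 65 (B = 39 + 26 = 65)
c = 99 (c = 9*4 - (-38 - 25) = 36 - 1*(-63) = 36 + 63 = 99)
l(Z) = 65
l(c) - (-77 + 43)² = 65 - (-77 + 43)² = 65 - 1*(-34)² = 65 - 1*1156 = 65 - 1156 = -1091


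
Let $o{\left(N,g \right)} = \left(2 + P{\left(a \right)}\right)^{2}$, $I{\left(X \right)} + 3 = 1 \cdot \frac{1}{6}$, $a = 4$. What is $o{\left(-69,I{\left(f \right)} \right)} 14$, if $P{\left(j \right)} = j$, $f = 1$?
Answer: $504$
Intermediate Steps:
$I{\left(X \right)} = - \frac{17}{6}$ ($I{\left(X \right)} = -3 + 1 \cdot \frac{1}{6} = -3 + \frac{1}{6} = - \frac{17}{6}$)
$o{\left(N,g \right)} = 36$ ($o{\left(N,g \right)} = \left(2 + 4\right)^{2} = 6^{2} = 36$)
$o{\left(-69,I{\left(f \right)} \right)} 14 = 36 \cdot 14 = 504$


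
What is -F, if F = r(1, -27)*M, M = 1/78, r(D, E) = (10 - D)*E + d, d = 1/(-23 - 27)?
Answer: 12151/3900 ≈ 3.1156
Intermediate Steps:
d = -1/50 (d = 1/(-50) = -1/50 ≈ -0.020000)
r(D, E) = -1/50 + E*(10 - D) (r(D, E) = (10 - D)*E - 1/50 = E*(10 - D) - 1/50 = -1/50 + E*(10 - D))
M = 1/78 ≈ 0.012821
F = -12151/3900 (F = (-1/50 + 10*(-27) - 1*1*(-27))*(1/78) = (-1/50 - 270 + 27)*(1/78) = -12151/50*1/78 = -12151/3900 ≈ -3.1156)
-F = -1*(-12151/3900) = 12151/3900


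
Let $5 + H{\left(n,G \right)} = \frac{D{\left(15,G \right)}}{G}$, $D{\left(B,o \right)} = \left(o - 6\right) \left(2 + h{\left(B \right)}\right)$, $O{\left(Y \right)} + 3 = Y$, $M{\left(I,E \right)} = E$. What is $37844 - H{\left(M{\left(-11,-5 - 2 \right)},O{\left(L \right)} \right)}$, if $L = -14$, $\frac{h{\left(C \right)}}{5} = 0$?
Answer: $\frac{643387}{17} \approx 37846.0$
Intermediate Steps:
$h{\left(C \right)} = 0$ ($h{\left(C \right)} = 5 \cdot 0 = 0$)
$O{\left(Y \right)} = -3 + Y$
$D{\left(B,o \right)} = -12 + 2 o$ ($D{\left(B,o \right)} = \left(o - 6\right) \left(2 + 0\right) = \left(-6 + o\right) 2 = -12 + 2 o$)
$H{\left(n,G \right)} = -5 + \frac{-12 + 2 G}{G}$
$37844 - H{\left(M{\left(-11,-5 - 2 \right)},O{\left(L \right)} \right)} = 37844 - \left(-3 - \frac{12}{-3 - 14}\right) = 37844 - \left(-3 - \frac{12}{-17}\right) = 37844 - \left(-3 - - \frac{12}{17}\right) = 37844 - \left(-3 + \frac{12}{17}\right) = 37844 - - \frac{39}{17} = 37844 + \frac{39}{17} = \frac{643387}{17}$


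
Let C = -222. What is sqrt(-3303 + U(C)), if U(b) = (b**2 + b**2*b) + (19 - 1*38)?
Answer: I*sqrt(10895086) ≈ 3300.8*I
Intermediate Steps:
U(b) = -19 + b**2 + b**3 (U(b) = (b**2 + b**3) + (19 - 38) = (b**2 + b**3) - 19 = -19 + b**2 + b**3)
sqrt(-3303 + U(C)) = sqrt(-3303 + (-19 + (-222)**2 + (-222)**3)) = sqrt(-3303 + (-19 + 49284 - 10941048)) = sqrt(-3303 - 10891783) = sqrt(-10895086) = I*sqrt(10895086)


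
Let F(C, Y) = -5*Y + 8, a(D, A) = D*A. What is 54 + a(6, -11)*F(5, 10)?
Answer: 2826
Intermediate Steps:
a(D, A) = A*D
F(C, Y) = 8 - 5*Y
54 + a(6, -11)*F(5, 10) = 54 + (-11*6)*(8 - 5*10) = 54 - 66*(8 - 50) = 54 - 66*(-42) = 54 + 2772 = 2826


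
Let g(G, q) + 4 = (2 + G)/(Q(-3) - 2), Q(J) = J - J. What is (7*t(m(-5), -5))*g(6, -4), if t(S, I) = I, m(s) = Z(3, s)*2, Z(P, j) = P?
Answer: 280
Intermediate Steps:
Q(J) = 0
m(s) = 6 (m(s) = 3*2 = 6)
g(G, q) = -5 - G/2 (g(G, q) = -4 + (2 + G)/(0 - 2) = -4 + (2 + G)/(-2) = -4 + (2 + G)*(-½) = -4 + (-1 - G/2) = -5 - G/2)
(7*t(m(-5), -5))*g(6, -4) = (7*(-5))*(-5 - ½*6) = -35*(-5 - 3) = -35*(-8) = 280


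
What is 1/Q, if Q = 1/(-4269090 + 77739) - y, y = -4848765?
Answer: 4191351/20322876031514 ≈ 2.0624e-7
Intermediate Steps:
Q = 20322876031514/4191351 (Q = 1/(-4269090 + 77739) - 1*(-4848765) = 1/(-4191351) + 4848765 = -1/4191351 + 4848765 = 20322876031514/4191351 ≈ 4.8488e+6)
1/Q = 1/(20322876031514/4191351) = 4191351/20322876031514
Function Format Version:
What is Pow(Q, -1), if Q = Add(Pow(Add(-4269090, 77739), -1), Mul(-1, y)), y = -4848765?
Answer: Rational(4191351, 20322876031514) ≈ 2.0624e-7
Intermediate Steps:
Q = Rational(20322876031514, 4191351) (Q = Add(Pow(Add(-4269090, 77739), -1), Mul(-1, -4848765)) = Add(Pow(-4191351, -1), 4848765) = Add(Rational(-1, 4191351), 4848765) = Rational(20322876031514, 4191351) ≈ 4.8488e+6)
Pow(Q, -1) = Pow(Rational(20322876031514, 4191351), -1) = Rational(4191351, 20322876031514)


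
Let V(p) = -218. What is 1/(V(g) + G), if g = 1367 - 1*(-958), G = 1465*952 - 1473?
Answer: 1/1392989 ≈ 7.1788e-7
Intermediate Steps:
G = 1393207 (G = 1394680 - 1473 = 1393207)
g = 2325 (g = 1367 + 958 = 2325)
1/(V(g) + G) = 1/(-218 + 1393207) = 1/1392989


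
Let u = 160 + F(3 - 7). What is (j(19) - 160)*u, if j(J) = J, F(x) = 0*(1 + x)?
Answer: -22560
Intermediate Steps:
F(x) = 0
u = 160 (u = 160 + 0 = 160)
(j(19) - 160)*u = (19 - 160)*160 = -141*160 = -22560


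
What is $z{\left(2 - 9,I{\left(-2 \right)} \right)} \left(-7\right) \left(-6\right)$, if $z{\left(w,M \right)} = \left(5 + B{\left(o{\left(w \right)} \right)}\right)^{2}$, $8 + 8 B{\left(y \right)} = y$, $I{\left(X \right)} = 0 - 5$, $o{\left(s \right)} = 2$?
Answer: $\frac{6069}{8} \approx 758.63$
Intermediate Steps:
$I{\left(X \right)} = -5$ ($I{\left(X \right)} = 0 - 5 = -5$)
$B{\left(y \right)} = -1 + \frac{y}{8}$
$z{\left(w,M \right)} = \frac{289}{16}$ ($z{\left(w,M \right)} = \left(5 + \left(-1 + \frac{1}{8} \cdot 2\right)\right)^{2} = \left(5 + \left(-1 + \frac{1}{4}\right)\right)^{2} = \left(5 - \frac{3}{4}\right)^{2} = \left(\frac{17}{4}\right)^{2} = \frac{289}{16}$)
$z{\left(2 - 9,I{\left(-2 \right)} \right)} \left(-7\right) \left(-6\right) = \frac{289}{16} \left(-7\right) \left(-6\right) = \left(- \frac{2023}{16}\right) \left(-6\right) = \frac{6069}{8}$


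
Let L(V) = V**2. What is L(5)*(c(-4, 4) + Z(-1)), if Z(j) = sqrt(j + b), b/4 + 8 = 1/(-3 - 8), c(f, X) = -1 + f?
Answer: -125 + 25*I*sqrt(4037)/11 ≈ -125.0 + 144.4*I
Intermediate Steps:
b = -356/11 (b = -32 + 4/(-3 - 8) = -32 + 4/(-11) = -32 + 4*(-1/11) = -32 - 4/11 = -356/11 ≈ -32.364)
Z(j) = sqrt(-356/11 + j) (Z(j) = sqrt(j - 356/11) = sqrt(-356/11 + j))
L(5)*(c(-4, 4) + Z(-1)) = 5**2*((-1 - 4) + sqrt(-3916 + 121*(-1))/11) = 25*(-5 + sqrt(-3916 - 121)/11) = 25*(-5 + sqrt(-4037)/11) = 25*(-5 + (I*sqrt(4037))/11) = 25*(-5 + I*sqrt(4037)/11) = -125 + 25*I*sqrt(4037)/11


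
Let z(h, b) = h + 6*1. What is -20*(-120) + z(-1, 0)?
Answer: 2405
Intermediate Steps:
z(h, b) = 6 + h (z(h, b) = h + 6 = 6 + h)
-20*(-120) + z(-1, 0) = -20*(-120) + (6 - 1) = 2400 + 5 = 2405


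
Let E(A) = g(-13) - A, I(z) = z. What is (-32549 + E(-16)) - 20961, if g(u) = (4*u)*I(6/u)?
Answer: -53470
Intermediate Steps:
g(u) = 24 (g(u) = (4*u)*(6/u) = 24)
E(A) = 24 - A
(-32549 + E(-16)) - 20961 = (-32549 + (24 - 1*(-16))) - 20961 = (-32549 + (24 + 16)) - 20961 = (-32549 + 40) - 20961 = -32509 - 20961 = -53470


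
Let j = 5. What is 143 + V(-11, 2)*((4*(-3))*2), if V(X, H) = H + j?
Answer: -25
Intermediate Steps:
V(X, H) = 5 + H (V(X, H) = H + 5 = 5 + H)
143 + V(-11, 2)*((4*(-3))*2) = 143 + (5 + 2)*((4*(-3))*2) = 143 + 7*(-12*2) = 143 + 7*(-24) = 143 - 168 = -25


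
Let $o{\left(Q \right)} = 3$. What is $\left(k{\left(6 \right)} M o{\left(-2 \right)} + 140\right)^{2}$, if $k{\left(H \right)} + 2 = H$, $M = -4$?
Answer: $8464$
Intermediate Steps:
$k{\left(H \right)} = -2 + H$
$\left(k{\left(6 \right)} M o{\left(-2 \right)} + 140\right)^{2} = \left(\left(-2 + 6\right) \left(-4\right) 3 + 140\right)^{2} = \left(4 \left(-4\right) 3 + 140\right)^{2} = \left(\left(-16\right) 3 + 140\right)^{2} = \left(-48 + 140\right)^{2} = 92^{2} = 8464$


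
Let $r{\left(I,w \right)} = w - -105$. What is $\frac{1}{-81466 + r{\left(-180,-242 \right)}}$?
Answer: $- \frac{1}{81603} \approx -1.2254 \cdot 10^{-5}$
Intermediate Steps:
$r{\left(I,w \right)} = 105 + w$ ($r{\left(I,w \right)} = w + 105 = 105 + w$)
$\frac{1}{-81466 + r{\left(-180,-242 \right)}} = \frac{1}{-81466 + \left(105 - 242\right)} = \frac{1}{-81466 - 137} = \frac{1}{-81603} = - \frac{1}{81603}$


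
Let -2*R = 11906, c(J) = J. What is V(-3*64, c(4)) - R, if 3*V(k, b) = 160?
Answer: 18019/3 ≈ 6006.3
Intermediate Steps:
V(k, b) = 160/3 (V(k, b) = (⅓)*160 = 160/3)
R = -5953 (R = -½*11906 = -5953)
V(-3*64, c(4)) - R = 160/3 - 1*(-5953) = 160/3 + 5953 = 18019/3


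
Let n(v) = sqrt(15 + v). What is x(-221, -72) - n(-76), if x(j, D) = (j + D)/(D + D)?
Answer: 293/144 - I*sqrt(61) ≈ 2.0347 - 7.8102*I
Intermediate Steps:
x(j, D) = (D + j)/(2*D) (x(j, D) = (D + j)/((2*D)) = (D + j)*(1/(2*D)) = (D + j)/(2*D))
x(-221, -72) - n(-76) = (1/2)*(-72 - 221)/(-72) - sqrt(15 - 76) = (1/2)*(-1/72)*(-293) - sqrt(-61) = 293/144 - I*sqrt(61)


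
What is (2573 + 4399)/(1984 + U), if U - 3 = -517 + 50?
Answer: 1743/380 ≈ 4.5868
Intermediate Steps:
U = -464 (U = 3 + (-517 + 50) = 3 - 467 = -464)
(2573 + 4399)/(1984 + U) = (2573 + 4399)/(1984 - 464) = 6972/1520 = 6972*(1/1520) = 1743/380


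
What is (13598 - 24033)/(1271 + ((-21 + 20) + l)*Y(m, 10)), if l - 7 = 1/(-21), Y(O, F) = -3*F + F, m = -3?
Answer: -219135/24191 ≈ -9.0585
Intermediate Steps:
Y(O, F) = -2*F
l = 146/21 (l = 7 + 1/(-21) = 7 - 1/21 = 146/21 ≈ 6.9524)
(13598 - 24033)/(1271 + ((-21 + 20) + l)*Y(m, 10)) = (13598 - 24033)/(1271 + ((-21 + 20) + 146/21)*(-2*10)) = -10435/(1271 + (-1 + 146/21)*(-20)) = -10435/(1271 + (125/21)*(-20)) = -10435/(1271 - 2500/21) = -10435/24191/21 = -10435*21/24191 = -219135/24191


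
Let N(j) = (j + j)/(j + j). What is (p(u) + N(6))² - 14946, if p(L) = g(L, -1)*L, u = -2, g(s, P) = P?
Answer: -14937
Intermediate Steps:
p(L) = -L
N(j) = 1 (N(j) = (2*j)/((2*j)) = (2*j)*(1/(2*j)) = 1)
(p(u) + N(6))² - 14946 = (-1*(-2) + 1)² - 14946 = (2 + 1)² - 14946 = 3² - 14946 = 9 - 14946 = -14937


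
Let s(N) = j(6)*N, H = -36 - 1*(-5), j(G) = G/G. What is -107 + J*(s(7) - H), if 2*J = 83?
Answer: 1470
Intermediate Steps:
j(G) = 1
H = -31 (H = -36 + 5 = -31)
s(N) = N (s(N) = 1*N = N)
J = 83/2 (J = (½)*83 = 83/2 ≈ 41.500)
-107 + J*(s(7) - H) = -107 + 83*(7 - 1*(-31))/2 = -107 + 83*(7 + 31)/2 = -107 + (83/2)*38 = -107 + 1577 = 1470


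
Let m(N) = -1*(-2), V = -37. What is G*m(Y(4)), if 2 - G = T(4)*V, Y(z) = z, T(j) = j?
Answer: 300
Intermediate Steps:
G = 150 (G = 2 - 4*(-37) = 2 - 1*(-148) = 2 + 148 = 150)
m(N) = 2
G*m(Y(4)) = 150*2 = 300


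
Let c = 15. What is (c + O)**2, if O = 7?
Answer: 484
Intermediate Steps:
(c + O)**2 = (15 + 7)**2 = 22**2 = 484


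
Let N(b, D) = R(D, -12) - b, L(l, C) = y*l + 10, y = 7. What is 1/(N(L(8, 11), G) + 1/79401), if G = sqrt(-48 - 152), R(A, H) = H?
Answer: -79401/6193277 ≈ -0.012821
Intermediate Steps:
L(l, C) = 10 + 7*l (L(l, C) = 7*l + 10 = 10 + 7*l)
G = 10*I*sqrt(2) (G = sqrt(-200) = 10*I*sqrt(2) ≈ 14.142*I)
N(b, D) = -12 - b
1/(N(L(8, 11), G) + 1/79401) = 1/((-12 - (10 + 7*8)) + 1/79401) = 1/((-12 - (10 + 56)) + 1/79401) = 1/((-12 - 1*66) + 1/79401) = 1/((-12 - 66) + 1/79401) = 1/(-78 + 1/79401) = 1/(-6193277/79401) = -79401/6193277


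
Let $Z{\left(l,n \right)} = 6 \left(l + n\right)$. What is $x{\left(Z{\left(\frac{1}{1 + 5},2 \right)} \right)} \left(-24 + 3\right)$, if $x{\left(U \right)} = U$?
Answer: $-273$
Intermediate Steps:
$Z{\left(l,n \right)} = 6 l + 6 n$
$x{\left(Z{\left(\frac{1}{1 + 5},2 \right)} \right)} \left(-24 + 3\right) = \left(\frac{6}{1 + 5} + 6 \cdot 2\right) \left(-24 + 3\right) = \left(\frac{6}{6} + 12\right) \left(-21\right) = \left(6 \cdot \frac{1}{6} + 12\right) \left(-21\right) = \left(1 + 12\right) \left(-21\right) = 13 \left(-21\right) = -273$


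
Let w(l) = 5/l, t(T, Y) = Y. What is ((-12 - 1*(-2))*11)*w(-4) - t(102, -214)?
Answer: 703/2 ≈ 351.50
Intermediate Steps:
((-12 - 1*(-2))*11)*w(-4) - t(102, -214) = ((-12 - 1*(-2))*11)*(5/(-4)) - 1*(-214) = ((-12 + 2)*11)*(5*(-¼)) + 214 = -10*11*(-5/4) + 214 = -110*(-5/4) + 214 = 275/2 + 214 = 703/2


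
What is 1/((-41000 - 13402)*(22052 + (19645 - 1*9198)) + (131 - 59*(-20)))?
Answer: -1/1768009287 ≈ -5.6561e-10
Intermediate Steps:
1/((-41000 - 13402)*(22052 + (19645 - 1*9198)) + (131 - 59*(-20))) = 1/(-54402*(22052 + (19645 - 9198)) + (131 + 1180)) = 1/(-54402*(22052 + 10447) + 1311) = 1/(-54402*32499 + 1311) = 1/(-1768010598 + 1311) = 1/(-1768009287) = -1/1768009287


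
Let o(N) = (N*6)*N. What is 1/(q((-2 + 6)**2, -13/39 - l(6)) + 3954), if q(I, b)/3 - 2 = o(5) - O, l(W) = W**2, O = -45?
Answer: 1/4545 ≈ 0.00022002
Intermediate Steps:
o(N) = 6*N**2 (o(N) = (6*N)*N = 6*N**2)
q(I, b) = 591 (q(I, b) = 6 + 3*(6*5**2 - 1*(-45)) = 6 + 3*(6*25 + 45) = 6 + 3*(150 + 45) = 6 + 3*195 = 6 + 585 = 591)
1/(q((-2 + 6)**2, -13/39 - l(6)) + 3954) = 1/(591 + 3954) = 1/4545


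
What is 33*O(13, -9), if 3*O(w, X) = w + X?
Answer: 44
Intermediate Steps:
O(w, X) = X/3 + w/3 (O(w, X) = (w + X)/3 = (X + w)/3 = X/3 + w/3)
33*O(13, -9) = 33*((⅓)*(-9) + (⅓)*13) = 33*(-3 + 13/3) = 33*(4/3) = 44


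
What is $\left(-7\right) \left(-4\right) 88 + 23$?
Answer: $2487$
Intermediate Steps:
$\left(-7\right) \left(-4\right) 88 + 23 = 28 \cdot 88 + 23 = 2464 + 23 = 2487$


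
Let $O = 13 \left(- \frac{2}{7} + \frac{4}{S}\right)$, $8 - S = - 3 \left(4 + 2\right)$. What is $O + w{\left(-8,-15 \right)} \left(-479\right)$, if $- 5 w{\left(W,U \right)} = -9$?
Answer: $- \frac{30237}{35} \approx -863.91$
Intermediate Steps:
$S = 26$ ($S = 8 - - 3 \left(4 + 2\right) = 8 - \left(-3\right) 6 = 8 - -18 = 8 + 18 = 26$)
$w{\left(W,U \right)} = \frac{9}{5}$ ($w{\left(W,U \right)} = \left(- \frac{1}{5}\right) \left(-9\right) = \frac{9}{5}$)
$O = - \frac{12}{7}$ ($O = 13 \left(- \frac{2}{7} + \frac{4}{26}\right) = 13 \left(\left(-2\right) \frac{1}{7} + 4 \cdot \frac{1}{26}\right) = 13 \left(- \frac{2}{7} + \frac{2}{13}\right) = 13 \left(- \frac{12}{91}\right) = - \frac{12}{7} \approx -1.7143$)
$O + w{\left(-8,-15 \right)} \left(-479\right) = - \frac{12}{7} + \frac{9}{5} \left(-479\right) = - \frac{12}{7} - \frac{4311}{5} = - \frac{30237}{35}$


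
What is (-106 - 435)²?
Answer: 292681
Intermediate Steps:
(-106 - 435)² = (-541)² = 292681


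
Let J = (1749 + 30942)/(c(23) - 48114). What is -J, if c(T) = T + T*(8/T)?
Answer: 32691/48083 ≈ 0.67989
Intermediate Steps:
c(T) = 8 + T (c(T) = T + 8 = 8 + T)
J = -32691/48083 (J = (1749 + 30942)/((8 + 23) - 48114) = 32691/(31 - 48114) = 32691/(-48083) = 32691*(-1/48083) = -32691/48083 ≈ -0.67989)
-J = -1*(-32691/48083) = 32691/48083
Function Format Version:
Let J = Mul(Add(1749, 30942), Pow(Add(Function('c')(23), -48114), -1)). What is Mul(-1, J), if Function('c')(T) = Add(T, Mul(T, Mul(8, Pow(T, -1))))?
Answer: Rational(32691, 48083) ≈ 0.67989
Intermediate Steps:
Function('c')(T) = Add(8, T) (Function('c')(T) = Add(T, 8) = Add(8, T))
J = Rational(-32691, 48083) (J = Mul(Add(1749, 30942), Pow(Add(Add(8, 23), -48114), -1)) = Mul(32691, Pow(Add(31, -48114), -1)) = Mul(32691, Pow(-48083, -1)) = Mul(32691, Rational(-1, 48083)) = Rational(-32691, 48083) ≈ -0.67989)
Mul(-1, J) = Mul(-1, Rational(-32691, 48083)) = Rational(32691, 48083)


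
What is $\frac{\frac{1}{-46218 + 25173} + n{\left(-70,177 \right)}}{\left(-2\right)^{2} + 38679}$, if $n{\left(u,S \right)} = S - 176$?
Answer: $\frac{21044}{814083735} \approx 2.585 \cdot 10^{-5}$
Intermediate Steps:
$n{\left(u,S \right)} = -176 + S$
$\frac{\frac{1}{-46218 + 25173} + n{\left(-70,177 \right)}}{\left(-2\right)^{2} + 38679} = \frac{\frac{1}{-46218 + 25173} + \left(-176 + 177\right)}{\left(-2\right)^{2} + 38679} = \frac{\frac{1}{-21045} + 1}{4 + 38679} = \frac{- \frac{1}{21045} + 1}{38683} = \frac{21044}{21045} \cdot \frac{1}{38683} = \frac{21044}{814083735}$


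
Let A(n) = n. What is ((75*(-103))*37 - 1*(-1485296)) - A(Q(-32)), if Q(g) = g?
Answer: 1199503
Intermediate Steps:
((75*(-103))*37 - 1*(-1485296)) - A(Q(-32)) = ((75*(-103))*37 - 1*(-1485296)) - 1*(-32) = (-7725*37 + 1485296) + 32 = (-285825 + 1485296) + 32 = 1199471 + 32 = 1199503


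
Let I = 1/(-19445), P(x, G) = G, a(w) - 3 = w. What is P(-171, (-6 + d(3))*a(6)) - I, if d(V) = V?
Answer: -525014/19445 ≈ -27.000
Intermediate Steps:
a(w) = 3 + w
I = -1/19445 ≈ -5.1427e-5
P(-171, (-6 + d(3))*a(6)) - I = (-6 + 3)*(3 + 6) - 1*(-1/19445) = -3*9 + 1/19445 = -27 + 1/19445 = -525014/19445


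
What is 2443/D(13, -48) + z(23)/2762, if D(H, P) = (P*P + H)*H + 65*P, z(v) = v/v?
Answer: 6774567/74576762 ≈ 0.090840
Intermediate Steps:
z(v) = 1
D(H, P) = 65*P + H*(H + P**2) (D(H, P) = (P**2 + H)*H + 65*P = (H + P**2)*H + 65*P = H*(H + P**2) + 65*P = 65*P + H*(H + P**2))
2443/D(13, -48) + z(23)/2762 = 2443/(13**2 + 65*(-48) + 13*(-48)**2) + 1/2762 = 2443/(169 - 3120 + 13*2304) + 1*(1/2762) = 2443/(169 - 3120 + 29952) + 1/2762 = 2443/27001 + 1/2762 = 6774567/74576762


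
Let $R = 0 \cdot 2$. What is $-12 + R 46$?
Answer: $-12$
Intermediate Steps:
$R = 0$
$-12 + R 46 = -12 + 0 \cdot 46 = -12 + 0 = -12$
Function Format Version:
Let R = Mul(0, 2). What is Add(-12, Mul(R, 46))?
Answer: -12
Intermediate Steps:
R = 0
Add(-12, Mul(R, 46)) = Add(-12, Mul(0, 46)) = Add(-12, 0) = -12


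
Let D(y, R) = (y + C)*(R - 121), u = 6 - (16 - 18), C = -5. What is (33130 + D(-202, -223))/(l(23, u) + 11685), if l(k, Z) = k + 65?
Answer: 104338/11773 ≈ 8.8625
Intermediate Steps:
u = 8 (u = 6 - 1*(-2) = 6 + 2 = 8)
D(y, R) = (-121 + R)*(-5 + y) (D(y, R) = (y - 5)*(R - 121) = (-5 + y)*(-121 + R) = (-121 + R)*(-5 + y))
l(k, Z) = 65 + k
(33130 + D(-202, -223))/(l(23, u) + 11685) = (33130 + (605 - 121*(-202) - 5*(-223) - 223*(-202)))/((65 + 23) + 11685) = (33130 + (605 + 24442 + 1115 + 45046))/(88 + 11685) = (33130 + 71208)/11773 = 104338*(1/11773) = 104338/11773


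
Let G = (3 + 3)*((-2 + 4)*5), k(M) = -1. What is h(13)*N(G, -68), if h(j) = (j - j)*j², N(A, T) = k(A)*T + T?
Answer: 0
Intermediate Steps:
G = 60 (G = 6*(2*5) = 6*10 = 60)
N(A, T) = 0 (N(A, T) = -T + T = 0)
h(j) = 0 (h(j) = 0*j² = 0)
h(13)*N(G, -68) = 0*0 = 0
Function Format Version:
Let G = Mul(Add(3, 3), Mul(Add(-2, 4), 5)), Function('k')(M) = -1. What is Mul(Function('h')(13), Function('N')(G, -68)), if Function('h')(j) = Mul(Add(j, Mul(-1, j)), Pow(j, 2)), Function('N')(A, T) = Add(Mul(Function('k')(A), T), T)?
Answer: 0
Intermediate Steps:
G = 60 (G = Mul(6, Mul(2, 5)) = Mul(6, 10) = 60)
Function('N')(A, T) = 0 (Function('N')(A, T) = Add(Mul(-1, T), T) = 0)
Function('h')(j) = 0 (Function('h')(j) = Mul(0, Pow(j, 2)) = 0)
Mul(Function('h')(13), Function('N')(G, -68)) = Mul(0, 0) = 0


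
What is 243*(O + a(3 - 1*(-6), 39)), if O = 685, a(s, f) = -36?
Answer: 157707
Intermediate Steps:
243*(O + a(3 - 1*(-6), 39)) = 243*(685 - 36) = 243*649 = 157707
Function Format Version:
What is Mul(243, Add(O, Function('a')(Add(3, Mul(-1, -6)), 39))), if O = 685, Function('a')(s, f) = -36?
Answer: 157707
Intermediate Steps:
Mul(243, Add(O, Function('a')(Add(3, Mul(-1, -6)), 39))) = Mul(243, Add(685, -36)) = Mul(243, 649) = 157707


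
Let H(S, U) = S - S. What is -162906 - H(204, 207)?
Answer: -162906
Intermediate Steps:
H(S, U) = 0
-162906 - H(204, 207) = -162906 - 1*0 = -162906 + 0 = -162906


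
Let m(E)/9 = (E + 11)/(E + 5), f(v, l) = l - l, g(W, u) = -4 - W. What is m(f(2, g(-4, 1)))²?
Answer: 9801/25 ≈ 392.04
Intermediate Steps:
f(v, l) = 0
m(E) = 9*(11 + E)/(5 + E) (m(E) = 9*((E + 11)/(E + 5)) = 9*((11 + E)/(5 + E)) = 9*(11 + E)/(5 + E))
m(f(2, g(-4, 1)))² = (9*(11 + 0)/(5 + 0))² = (9*11/5)² = (9*(⅕)*11)² = (99/5)² = 9801/25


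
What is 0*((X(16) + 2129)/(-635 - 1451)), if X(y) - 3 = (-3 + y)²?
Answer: 0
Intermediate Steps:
X(y) = 3 + (-3 + y)²
0*((X(16) + 2129)/(-635 - 1451)) = 0*(((3 + (-3 + 16)²) + 2129)/(-635 - 1451)) = 0*(((3 + 13²) + 2129)/(-2086)) = 0*(((3 + 169) + 2129)*(-1/2086)) = 0*((172 + 2129)*(-1/2086)) = 0*(2301*(-1/2086)) = 0*(-2301/2086) = 0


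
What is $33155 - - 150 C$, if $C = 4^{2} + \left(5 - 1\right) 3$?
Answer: $37355$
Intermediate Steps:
$C = 28$ ($C = 16 + 4 \cdot 3 = 16 + 12 = 28$)
$33155 - - 150 C = 33155 - \left(-150\right) 28 = 33155 - -4200 = 33155 + 4200 = 37355$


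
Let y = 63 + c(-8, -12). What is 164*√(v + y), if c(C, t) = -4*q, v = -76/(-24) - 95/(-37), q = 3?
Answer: 82*√2796090/111 ≈ 1235.3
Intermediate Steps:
v = 1273/222 (v = -76*(-1/24) - 95*(-1/37) = 19/6 + 95/37 = 1273/222 ≈ 5.7342)
c(C, t) = -12 (c(C, t) = -4*3 = -12)
y = 51 (y = 63 - 12 = 51)
164*√(v + y) = 164*√(1273/222 + 51) = 164*√(12595/222) = 164*(√2796090/222) = 82*√2796090/111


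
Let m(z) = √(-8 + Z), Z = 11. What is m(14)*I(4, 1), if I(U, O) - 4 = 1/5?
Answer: 21*√3/5 ≈ 7.2746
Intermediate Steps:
I(U, O) = 21/5 (I(U, O) = 4 + 1/5 = 4 + ⅕ = 21/5)
m(z) = √3 (m(z) = √(-8 + 11) = √3)
m(14)*I(4, 1) = √3*(21/5) = 21*√3/5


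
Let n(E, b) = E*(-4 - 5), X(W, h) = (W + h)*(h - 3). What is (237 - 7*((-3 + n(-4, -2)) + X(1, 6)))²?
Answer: 19881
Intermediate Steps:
X(W, h) = (-3 + h)*(W + h) (X(W, h) = (W + h)*(-3 + h) = (-3 + h)*(W + h))
n(E, b) = -9*E (n(E, b) = E*(-9) = -9*E)
(237 - 7*((-3 + n(-4, -2)) + X(1, 6)))² = (237 - 7*((-3 - 9*(-4)) + (6² - 3*1 - 3*6 + 1*6)))² = (237 - 7*((-3 + 36) + (36 - 3 - 18 + 6)))² = (237 - 7*(33 + 21))² = (237 - 7*54)² = (237 - 378)² = (-141)² = 19881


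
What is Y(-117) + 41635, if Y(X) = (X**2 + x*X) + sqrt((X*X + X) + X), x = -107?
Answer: 67843 + 3*sqrt(1495) ≈ 67959.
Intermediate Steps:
Y(X) = X**2 + sqrt(X**2 + 2*X) - 107*X (Y(X) = (X**2 - 107*X) + sqrt((X*X + X) + X) = (X**2 - 107*X) + sqrt((X**2 + X) + X) = (X**2 - 107*X) + sqrt((X + X**2) + X) = (X**2 - 107*X) + sqrt(X**2 + 2*X) = X**2 + sqrt(X**2 + 2*X) - 107*X)
Y(-117) + 41635 = ((-117)**2 + sqrt(-117*(2 - 117)) - 107*(-117)) + 41635 = (13689 + sqrt(-117*(-115)) + 12519) + 41635 = (13689 + sqrt(13455) + 12519) + 41635 = (13689 + 3*sqrt(1495) + 12519) + 41635 = (26208 + 3*sqrt(1495)) + 41635 = 67843 + 3*sqrt(1495)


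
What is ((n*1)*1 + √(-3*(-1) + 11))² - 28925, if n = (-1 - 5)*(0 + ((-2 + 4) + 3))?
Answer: -28925 + (30 - √14)² ≈ -28236.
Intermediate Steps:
n = -30 (n = -6*(0 + (2 + 3)) = -6*(0 + 5) = -6*5 = -30)
((n*1)*1 + √(-3*(-1) + 11))² - 28925 = (-30*1*1 + √(-3*(-1) + 11))² - 28925 = (-30*1 + √(3 + 11))² - 28925 = (-30 + √14)² - 28925 = -28925 + (-30 + √14)²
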